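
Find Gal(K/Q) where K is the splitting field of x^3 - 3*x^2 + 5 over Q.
Gal(K/Q) = S_3 (symmetric group of order 6)

Compute the discriminant of x^3 + (-3)*x^2 + (0)*x + (5): Δ = -135. Since Δ is not a rational square, the Galois group is not contained in A_3; it must be the full S_3 (irreducibility of the cubic rules out anything smaller).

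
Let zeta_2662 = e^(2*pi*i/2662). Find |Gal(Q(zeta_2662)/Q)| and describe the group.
|Gal(Q(zeta_2662)/Q)| = phi(2662) = 1210; group ≅ (Z/2662Z)^* ≅ Z/1210Z

The n-th cyclotomic polynomial Φ_2662(x) is the minimal polynomial of zeta_2662 over Q and has degree phi(2662) = 1210. So Q(zeta_2662) is a degree-1210 Galois extension with Galois group (Z/2662Z)^*. By CRT, (Z/2662Z)^* ≅ (Z/2Z)^* × (Z/1331Z)^*. Each prime-power unit group is (Z/2Z)^* ≅ trivial group (order 1); (Z/1331Z)^* ≅ Z/1210Z. Hence Gal(Q(zeta_2662)/Q) ≅ Z/1210Z.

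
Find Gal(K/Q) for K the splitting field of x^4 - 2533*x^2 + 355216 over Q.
Gal(K/Q) = Z/2Z (cyclic of order 2)

f factors as (x^2 - 149)(x^2 - 2384), so the splitting field is K = Q(sqrt(149), sqrt(2384)). The squarefree part of 149 is 149 and the squarefree part of 2384 is also 149, so sqrt(149) and sqrt(2384) are both rational multiples of sqrt(149). Hence Q(sqrt(149)) = Q(sqrt(2384)) = Q(sqrt(149)), and the splitting field collapses to a single degree-2 extension with Galois group Z/2Z.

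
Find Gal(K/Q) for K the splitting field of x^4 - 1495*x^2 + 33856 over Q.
Gal(K/Q) = Z/2Z (cyclic of order 2)

f factors as (x^2 - 1472)(x^2 - 23), so the splitting field is K = Q(sqrt(1472), sqrt(23)). The squarefree part of 1472 is 23 and the squarefree part of 23 is also 23, so sqrt(1472) and sqrt(23) are both rational multiples of sqrt(23). Hence Q(sqrt(1472)) = Q(sqrt(23)) = Q(sqrt(23)), and the splitting field collapses to a single degree-2 extension with Galois group Z/2Z.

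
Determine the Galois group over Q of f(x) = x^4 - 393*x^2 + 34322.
Gal(K/Q) = V_4 (Klein four-group, Z/2Z × Z/2Z)

f factors as (x^2 - 131)(x^2 - 262), so the splitting field is K = Q(sqrt(131), sqrt(262)). The elements 131, 262, 34322 are all non-squares in Q, so sqrt(131) and sqrt(262) generate independent quadratic extensions. Thus [K:Q] = 4 and Gal(K/Q) is generated by the two order-2 automorphisms sqrt(131) ↦ -sqrt(131) and sqrt(262) ↦ -sqrt(262), giving V_4.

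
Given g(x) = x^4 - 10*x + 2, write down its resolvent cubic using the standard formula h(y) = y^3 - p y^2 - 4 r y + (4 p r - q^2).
h(y) = y^3 - 8*y - 100

Identify coefficients: p = 0, q = -10, r = 2.
Plug into h(y) = y^3 - p y^2 - 4 r y + (4 p r - q^2):
  h(y) = y^3 - (0) y^2 - 4*(2) y + (4*(0)*(2) - (-10)^2)
       = y^3 + (0) y^2 + (-8) y + (-100).
Simplifying: h(y) = y^3 - 8*y - 100.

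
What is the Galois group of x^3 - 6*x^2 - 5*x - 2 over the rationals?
Gal(K/Q) = S_3 (symmetric group of order 6)

Compute the discriminant of x^3 + (-6)*x^2 + (-5)*x + (-2): Δ = -1516. Since Δ is not a rational square, the Galois group is not contained in A_3; it must be the full S_3 (irreducibility of the cubic rules out anything smaller).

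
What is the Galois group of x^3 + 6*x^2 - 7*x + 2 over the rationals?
Gal(K/Q) = S_3 (symmetric group of order 6)

Compute the discriminant of x^3 + (6)*x^2 + (-7)*x + (2): Δ = -212. Since Δ is not a rational square, the Galois group is not contained in A_3; it must be the full S_3 (irreducibility of the cubic rules out anything smaller).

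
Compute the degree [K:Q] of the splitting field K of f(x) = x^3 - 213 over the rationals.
[K:Q] = 6

x^3 - 213 has one real root r = 213^(1/3) and two complex roots r*zeta_3, r*zeta_3^2 where zeta_3 = e^(2*pi*i/3). The splitting field is Q(r, zeta_3). [Q(r):Q] = 3 and [Q(zeta_3):Q] = 2 with gcd = 1, so [Q(r, zeta_3):Q] = 3 * 2 = 6.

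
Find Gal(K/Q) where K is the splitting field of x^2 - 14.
Gal(K/Q) = Z/2Z (cyclic of order 2)

x^2 - 14 is irreducible over Q since 14 is not a rational square. The splitting field Q(sqrt(14)) has degree 2 over Q, and its unique nontrivial automorphism is sqrt(14) ↦ -sqrt(14). Hence Gal(Q(sqrt(14))/Q) = Z/2Z.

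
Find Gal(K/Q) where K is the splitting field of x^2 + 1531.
Gal(K/Q) = Z/2Z (cyclic of order 2)

x^2 + 1531 is irreducible over Q since -1531 is not a rational square. The splitting field Q(sqrt(-1531)) has degree 2 over Q, and its unique nontrivial automorphism is sqrt(-1531) ↦ -sqrt(-1531). Hence Gal(Q(sqrt(-1531))/Q) = Z/2Z.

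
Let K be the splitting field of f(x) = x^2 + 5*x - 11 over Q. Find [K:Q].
[K:Q] = 2

The discriminant of x^2 + (5)*x + (-11) is b^2 - 4c = 25 - (-44) = 69. Since 69 is not a perfect square in Q, the polynomial is irreducible over Q. Its two roots generate a degree-2 extension, so [K:Q] = 2.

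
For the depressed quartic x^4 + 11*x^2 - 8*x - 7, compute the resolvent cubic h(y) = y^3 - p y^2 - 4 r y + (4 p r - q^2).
h(y) = y^3 - 11*y^2 + 28*y - 372

Identify coefficients: p = 11, q = -8, r = -7.
Plug into h(y) = y^3 - p y^2 - 4 r y + (4 p r - q^2):
  h(y) = y^3 - (11) y^2 - 4*(-7) y + (4*(11)*(-7) - (-8)^2)
       = y^3 + (-11) y^2 + (28) y + (-372).
Simplifying: h(y) = y^3 - 11*y^2 + 28*y - 372.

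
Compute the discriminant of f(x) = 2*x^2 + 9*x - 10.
Δ = 161

For a quadratic a x^2 + b x + c the discriminant is Δ = b^2 - 4ac = (9)^2 - 4*(2)*(-10) = 81 - (-80) = 161.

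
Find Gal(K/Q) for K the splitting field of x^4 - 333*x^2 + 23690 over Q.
Gal(K/Q) = V_4 (Klein four-group, Z/2Z × Z/2Z)

f factors as (x^2 - 230)(x^2 - 103), so the splitting field is K = Q(sqrt(230), sqrt(103)). The elements 230, 103, 23690 are all non-squares in Q, so sqrt(230) and sqrt(103) generate independent quadratic extensions. Thus [K:Q] = 4 and Gal(K/Q) is generated by the two order-2 automorphisms sqrt(230) ↦ -sqrt(230) and sqrt(103) ↦ -sqrt(103), giving V_4.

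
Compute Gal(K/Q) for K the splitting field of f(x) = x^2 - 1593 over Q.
Gal(K/Q) = Z/2Z (cyclic of order 2)

x^2 - 1593 is irreducible over Q since 1593 is not a rational square. The splitting field Q(sqrt(1593)) has degree 2 over Q, and its unique nontrivial automorphism is sqrt(1593) ↦ -sqrt(1593). Hence Gal(Q(sqrt(1593))/Q) = Z/2Z.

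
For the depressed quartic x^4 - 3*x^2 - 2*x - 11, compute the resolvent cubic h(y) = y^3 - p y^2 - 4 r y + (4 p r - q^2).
h(y) = y^3 + 3*y^2 + 44*y + 128

Identify coefficients: p = -3, q = -2, r = -11.
Plug into h(y) = y^3 - p y^2 - 4 r y + (4 p r - q^2):
  h(y) = y^3 - (-3) y^2 - 4*(-11) y + (4*(-3)*(-11) - (-2)^2)
       = y^3 + (3) y^2 + (44) y + (128).
Simplifying: h(y) = y^3 + 3*y^2 + 44*y + 128.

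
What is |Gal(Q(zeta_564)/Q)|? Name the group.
|Gal(Q(zeta_564)/Q)| = phi(564) = 184; group ≅ (Z/564Z)^* ≅ Z/2Z × Z/2Z × Z/46Z

The n-th cyclotomic polynomial Φ_564(x) is the minimal polynomial of zeta_564 over Q and has degree phi(564) = 184. So Q(zeta_564) is a degree-184 Galois extension with Galois group (Z/564Z)^*. By CRT, (Z/564Z)^* ≅ (Z/4Z)^* × (Z/3Z)^* × (Z/47Z)^*. Each prime-power unit group is (Z/4Z)^* ≅ Z/2Z; (Z/3Z)^* ≅ Z/2Z; (Z/47Z)^* ≅ Z/46Z. Hence Gal(Q(zeta_564)/Q) ≅ Z/2Z × Z/2Z × Z/46Z.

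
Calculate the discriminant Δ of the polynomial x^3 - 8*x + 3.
Δ = 1805

For x^3 + a x^2 + b x + c the discriminant is Δ = 18 a b c - 4 a^3 c + a^2 b^2 - 4 b^3 - 27 c^2.
Plug a = 0, b = -8, c = 3:
  18*(0)*(-8)*(3) - 4*(0)^3*(3) + (0)^2*(-8)^2 - 4*(-8)^3 - 27*(3)^2
  = 0 + (0) + 0 + (2048) + (-243)
  = 1805.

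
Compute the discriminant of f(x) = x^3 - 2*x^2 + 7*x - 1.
Δ = -983

For x^3 + a x^2 + b x + c the discriminant is Δ = 18 a b c - 4 a^3 c + a^2 b^2 - 4 b^3 - 27 c^2.
Plug a = -2, b = 7, c = -1:
  18*(-2)*(7)*(-1) - 4*(-2)^3*(-1) + (-2)^2*(7)^2 - 4*(7)^3 - 27*(-1)^2
  = 252 + (-32) + 196 + (-1372) + (-27)
  = -983.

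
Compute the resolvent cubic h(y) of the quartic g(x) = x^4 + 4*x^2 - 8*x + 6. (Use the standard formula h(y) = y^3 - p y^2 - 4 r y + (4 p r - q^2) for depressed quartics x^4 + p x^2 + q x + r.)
h(y) = y^3 - 4*y^2 - 24*y + 32

Identify coefficients: p = 4, q = -8, r = 6.
Plug into h(y) = y^3 - p y^2 - 4 r y + (4 p r - q^2):
  h(y) = y^3 - (4) y^2 - 4*(6) y + (4*(4)*(6) - (-8)^2)
       = y^3 + (-4) y^2 + (-24) y + (32).
Simplifying: h(y) = y^3 - 4*y^2 - 24*y + 32.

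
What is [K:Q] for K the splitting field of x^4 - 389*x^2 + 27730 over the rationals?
[K:Q] = 4

f factors as (x^2 - 94)(x^2 - 295); the splitting field is K = Q(sqrt(94), sqrt(295)). Since 94, 295, and 27730 are all non-squares in Q, the three subfields Q(sqrt(94)), Q(sqrt(295)), Q(sqrt(27730)) are distinct degree-2 extensions, so [K:Q] = 4 (Klein four Galois group).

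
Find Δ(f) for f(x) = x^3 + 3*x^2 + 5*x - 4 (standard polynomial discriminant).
Δ = -1355

For x^3 + a x^2 + b x + c the discriminant is Δ = 18 a b c - 4 a^3 c + a^2 b^2 - 4 b^3 - 27 c^2.
Plug a = 3, b = 5, c = -4:
  18*(3)*(5)*(-4) - 4*(3)^3*(-4) + (3)^2*(5)^2 - 4*(5)^3 - 27*(-4)^2
  = -1080 + (432) + 225 + (-500) + (-432)
  = -1355.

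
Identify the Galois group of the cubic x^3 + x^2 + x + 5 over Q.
Gal(K/Q) = S_3 (symmetric group of order 6)

Compute the discriminant of x^3 + (1)*x^2 + (1)*x + (5): Δ = -608. Since Δ is not a rational square, the Galois group is not contained in A_3; it must be the full S_3 (irreducibility of the cubic rules out anything smaller).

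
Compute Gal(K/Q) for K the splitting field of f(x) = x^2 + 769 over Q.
Gal(K/Q) = Z/2Z (cyclic of order 2)

x^2 + 769 is irreducible over Q since -769 is not a rational square. The splitting field Q(sqrt(-769)) has degree 2 over Q, and its unique nontrivial automorphism is sqrt(-769) ↦ -sqrt(-769). Hence Gal(Q(sqrt(-769))/Q) = Z/2Z.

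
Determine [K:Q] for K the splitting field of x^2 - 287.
[K:Q] = 2

The polynomial x^2 - 287 is irreducible over Q since 287 is not a perfect square. Its splitting field is Q(sqrt(287)), which has degree 2 over Q.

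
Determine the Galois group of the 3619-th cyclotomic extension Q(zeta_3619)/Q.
|Gal(Q(zeta_3619)/Q)| = phi(3619) = 2760; group ≅ (Z/3619Z)^* ≅ Z/6Z × Z/10Z × Z/46Z

The n-th cyclotomic polynomial Φ_3619(x) is the minimal polynomial of zeta_3619 over Q and has degree phi(3619) = 2760. So Q(zeta_3619) is a degree-2760 Galois extension with Galois group (Z/3619Z)^*. By CRT, (Z/3619Z)^* ≅ (Z/7Z)^* × (Z/11Z)^* × (Z/47Z)^*. Each prime-power unit group is (Z/7Z)^* ≅ Z/6Z; (Z/11Z)^* ≅ Z/10Z; (Z/47Z)^* ≅ Z/46Z. Hence Gal(Q(zeta_3619)/Q) ≅ Z/6Z × Z/10Z × Z/46Z.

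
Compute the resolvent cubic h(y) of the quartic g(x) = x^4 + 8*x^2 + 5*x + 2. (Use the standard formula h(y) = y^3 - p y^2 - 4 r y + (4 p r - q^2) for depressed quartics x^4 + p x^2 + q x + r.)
h(y) = y^3 - 8*y^2 - 8*y + 39

Identify coefficients: p = 8, q = 5, r = 2.
Plug into h(y) = y^3 - p y^2 - 4 r y + (4 p r - q^2):
  h(y) = y^3 - (8) y^2 - 4*(2) y + (4*(8)*(2) - (5)^2)
       = y^3 + (-8) y^2 + (-8) y + (39).
Simplifying: h(y) = y^3 - 8*y^2 - 8*y + 39.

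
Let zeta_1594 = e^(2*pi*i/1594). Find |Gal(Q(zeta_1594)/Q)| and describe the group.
|Gal(Q(zeta_1594)/Q)| = phi(1594) = 796; group ≅ (Z/1594Z)^* ≅ Z/796Z

The n-th cyclotomic polynomial Φ_1594(x) is the minimal polynomial of zeta_1594 over Q and has degree phi(1594) = 796. So Q(zeta_1594) is a degree-796 Galois extension with Galois group (Z/1594Z)^*. By CRT, (Z/1594Z)^* ≅ (Z/2Z)^* × (Z/797Z)^*. Each prime-power unit group is (Z/2Z)^* ≅ trivial group (order 1); (Z/797Z)^* ≅ Z/796Z. Hence Gal(Q(zeta_1594)/Q) ≅ Z/796Z.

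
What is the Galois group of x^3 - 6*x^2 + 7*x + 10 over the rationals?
Gal(K/Q) = S_3 (symmetric group of order 6)

Compute the discriminant of x^3 + (-6)*x^2 + (7)*x + (10): Δ = -1228. Since Δ is not a rational square, the Galois group is not contained in A_3; it must be the full S_3 (irreducibility of the cubic rules out anything smaller).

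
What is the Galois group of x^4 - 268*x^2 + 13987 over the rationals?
Gal(K/Q) = V_4 (Klein four-group, Z/2Z × Z/2Z)

f factors as (x^2 - 197)(x^2 - 71), so the splitting field is K = Q(sqrt(197), sqrt(71)). The elements 197, 71, 13987 are all non-squares in Q, so sqrt(197) and sqrt(71) generate independent quadratic extensions. Thus [K:Q] = 4 and Gal(K/Q) is generated by the two order-2 automorphisms sqrt(197) ↦ -sqrt(197) and sqrt(71) ↦ -sqrt(71), giving V_4.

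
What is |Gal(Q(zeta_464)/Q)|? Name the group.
|Gal(Q(zeta_464)/Q)| = phi(464) = 224; group ≅ (Z/464Z)^* ≅ Z/2Z × Z/4Z × Z/28Z

The n-th cyclotomic polynomial Φ_464(x) is the minimal polynomial of zeta_464 over Q and has degree phi(464) = 224. So Q(zeta_464) is a degree-224 Galois extension with Galois group (Z/464Z)^*. By CRT, (Z/464Z)^* ≅ (Z/16Z)^* × (Z/29Z)^*. Each prime-power unit group is (Z/16Z)^* ≅ Z/2Z × Z/4Z; (Z/29Z)^* ≅ Z/28Z. Hence Gal(Q(zeta_464)/Q) ≅ Z/2Z × Z/4Z × Z/28Z.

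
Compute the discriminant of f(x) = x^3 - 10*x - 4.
Δ = 3568

For a depressed cubic x^3 + p x + q the discriminant is Δ = -4 p^3 - 27 q^2 = -4*(-10)^3 - 27*(-4)^2 = 4000 - 432 = 3568.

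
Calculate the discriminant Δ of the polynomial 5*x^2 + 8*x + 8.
Δ = -96

For a quadratic a x^2 + b x + c the discriminant is Δ = b^2 - 4ac = (8)^2 - 4*(5)*(8) = 64 - (160) = -96.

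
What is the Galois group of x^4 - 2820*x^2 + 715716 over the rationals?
Gal(K/Q) = Z/2Z (cyclic of order 2)

f factors as (x^2 - 282)(x^2 - 2538), so the splitting field is K = Q(sqrt(282), sqrt(2538)). The squarefree part of 282 is 282 and the squarefree part of 2538 is also 282, so sqrt(282) and sqrt(2538) are both rational multiples of sqrt(282). Hence Q(sqrt(282)) = Q(sqrt(2538)) = Q(sqrt(282)), and the splitting field collapses to a single degree-2 extension with Galois group Z/2Z.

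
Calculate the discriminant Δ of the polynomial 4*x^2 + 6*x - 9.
Δ = 180

For a quadratic a x^2 + b x + c the discriminant is Δ = b^2 - 4ac = (6)^2 - 4*(4)*(-9) = 36 - (-144) = 180.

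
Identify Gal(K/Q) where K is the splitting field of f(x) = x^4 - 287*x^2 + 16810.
Gal(K/Q) = V_4 (Klein four-group, Z/2Z × Z/2Z)

f factors as (x^2 - 205)(x^2 - 82), so the splitting field is K = Q(sqrt(205), sqrt(82)). The elements 205, 82, 16810 are all non-squares in Q, so sqrt(205) and sqrt(82) generate independent quadratic extensions. Thus [K:Q] = 4 and Gal(K/Q) is generated by the two order-2 automorphisms sqrt(205) ↦ -sqrt(205) and sqrt(82) ↦ -sqrt(82), giving V_4.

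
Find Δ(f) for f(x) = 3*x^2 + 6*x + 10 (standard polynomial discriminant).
Δ = -84

For a quadratic a x^2 + b x + c the discriminant is Δ = b^2 - 4ac = (6)^2 - 4*(3)*(10) = 36 - (120) = -84.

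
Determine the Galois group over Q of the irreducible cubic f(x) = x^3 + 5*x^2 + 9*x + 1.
Gal(K/Q) = S_3 (symmetric group of order 6)

Compute the discriminant of x^3 + (5)*x^2 + (9)*x + (1): Δ = -608. Since Δ is not a rational square, the Galois group is not contained in A_3; it must be the full S_3 (irreducibility of the cubic rules out anything smaller).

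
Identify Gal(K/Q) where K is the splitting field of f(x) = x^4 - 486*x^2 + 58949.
Gal(K/Q) = V_4 (Klein four-group, Z/2Z × Z/2Z)

f factors as (x^2 - 233)(x^2 - 253), so the splitting field is K = Q(sqrt(233), sqrt(253)). The elements 233, 253, 58949 are all non-squares in Q, so sqrt(233) and sqrt(253) generate independent quadratic extensions. Thus [K:Q] = 4 and Gal(K/Q) is generated by the two order-2 automorphisms sqrt(233) ↦ -sqrt(233) and sqrt(253) ↦ -sqrt(253), giving V_4.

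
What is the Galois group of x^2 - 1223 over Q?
Gal(K/Q) = Z/2Z (cyclic of order 2)

x^2 - 1223 is irreducible over Q since 1223 is not a rational square. The splitting field Q(sqrt(1223)) has degree 2 over Q, and its unique nontrivial automorphism is sqrt(1223) ↦ -sqrt(1223). Hence Gal(Q(sqrt(1223))/Q) = Z/2Z.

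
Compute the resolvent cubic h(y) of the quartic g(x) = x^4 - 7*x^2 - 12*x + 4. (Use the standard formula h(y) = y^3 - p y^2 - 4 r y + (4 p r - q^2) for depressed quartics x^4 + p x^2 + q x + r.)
h(y) = y^3 + 7*y^2 - 16*y - 256

Identify coefficients: p = -7, q = -12, r = 4.
Plug into h(y) = y^3 - p y^2 - 4 r y + (4 p r - q^2):
  h(y) = y^3 - (-7) y^2 - 4*(4) y + (4*(-7)*(4) - (-12)^2)
       = y^3 + (7) y^2 + (-16) y + (-256).
Simplifying: h(y) = y^3 + 7*y^2 - 16*y - 256.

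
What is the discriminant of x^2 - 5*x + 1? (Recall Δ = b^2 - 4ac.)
Δ = 21

For a quadratic a x^2 + b x + c the discriminant is Δ = b^2 - 4ac = (-5)^2 - 4*(1)*(1) = 25 - (4) = 21.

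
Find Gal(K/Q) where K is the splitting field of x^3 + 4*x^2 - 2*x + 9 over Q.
Gal(K/Q) = S_3 (symmetric group of order 6)

Compute the discriminant of x^3 + (4)*x^2 + (-2)*x + (9): Δ = -5691. Since Δ is not a rational square, the Galois group is not contained in A_3; it must be the full S_3 (irreducibility of the cubic rules out anything smaller).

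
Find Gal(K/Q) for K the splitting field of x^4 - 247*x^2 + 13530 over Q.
Gal(K/Q) = V_4 (Klein four-group, Z/2Z × Z/2Z)

f factors as (x^2 - 82)(x^2 - 165), so the splitting field is K = Q(sqrt(82), sqrt(165)). The elements 82, 165, 13530 are all non-squares in Q, so sqrt(82) and sqrt(165) generate independent quadratic extensions. Thus [K:Q] = 4 and Gal(K/Q) is generated by the two order-2 automorphisms sqrt(82) ↦ -sqrt(82) and sqrt(165) ↦ -sqrt(165), giving V_4.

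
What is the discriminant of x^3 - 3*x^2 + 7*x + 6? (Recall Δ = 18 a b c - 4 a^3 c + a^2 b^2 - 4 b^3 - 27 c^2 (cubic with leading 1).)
Δ = -3523

For x^3 + a x^2 + b x + c the discriminant is Δ = 18 a b c - 4 a^3 c + a^2 b^2 - 4 b^3 - 27 c^2.
Plug a = -3, b = 7, c = 6:
  18*(-3)*(7)*(6) - 4*(-3)^3*(6) + (-3)^2*(7)^2 - 4*(7)^3 - 27*(6)^2
  = -2268 + (648) + 441 + (-1372) + (-972)
  = -3523.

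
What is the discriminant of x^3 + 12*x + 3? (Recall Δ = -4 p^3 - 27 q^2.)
Δ = -7155

For a depressed cubic x^3 + p x + q the discriminant is Δ = -4 p^3 - 27 q^2 = -4*(12)^3 - 27*(3)^2 = -6912 - 243 = -7155.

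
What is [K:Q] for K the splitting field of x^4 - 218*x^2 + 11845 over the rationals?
[K:Q] = 4

f factors as (x^2 - 115)(x^2 - 103); the splitting field is K = Q(sqrt(115), sqrt(103)). Since 115, 103, and 11845 are all non-squares in Q, the three subfields Q(sqrt(115)), Q(sqrt(103)), Q(sqrt(11845)) are distinct degree-2 extensions, so [K:Q] = 4 (Klein four Galois group).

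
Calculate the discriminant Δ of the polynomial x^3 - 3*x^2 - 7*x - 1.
Δ = 1300

For x^3 + a x^2 + b x + c the discriminant is Δ = 18 a b c - 4 a^3 c + a^2 b^2 - 4 b^3 - 27 c^2.
Plug a = -3, b = -7, c = -1:
  18*(-3)*(-7)*(-1) - 4*(-3)^3*(-1) + (-3)^2*(-7)^2 - 4*(-7)^3 - 27*(-1)^2
  = -378 + (-108) + 441 + (1372) + (-27)
  = 1300.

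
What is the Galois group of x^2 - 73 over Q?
Gal(K/Q) = Z/2Z (cyclic of order 2)

x^2 - 73 is irreducible over Q since 73 is not a rational square. The splitting field Q(sqrt(73)) has degree 2 over Q, and its unique nontrivial automorphism is sqrt(73) ↦ -sqrt(73). Hence Gal(Q(sqrt(73))/Q) = Z/2Z.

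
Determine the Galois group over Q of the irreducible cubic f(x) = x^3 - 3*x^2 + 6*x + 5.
Gal(K/Q) = S_3 (symmetric group of order 6)

Compute the discriminant of x^3 + (-3)*x^2 + (6)*x + (5): Δ = -2295. Since Δ is not a rational square, the Galois group is not contained in A_3; it must be the full S_3 (irreducibility of the cubic rules out anything smaller).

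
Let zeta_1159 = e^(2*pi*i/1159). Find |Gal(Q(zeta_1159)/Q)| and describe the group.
|Gal(Q(zeta_1159)/Q)| = phi(1159) = 1080; group ≅ (Z/1159Z)^* ≅ Z/18Z × Z/60Z

The n-th cyclotomic polynomial Φ_1159(x) is the minimal polynomial of zeta_1159 over Q and has degree phi(1159) = 1080. So Q(zeta_1159) is a degree-1080 Galois extension with Galois group (Z/1159Z)^*. By CRT, (Z/1159Z)^* ≅ (Z/19Z)^* × (Z/61Z)^*. Each prime-power unit group is (Z/19Z)^* ≅ Z/18Z; (Z/61Z)^* ≅ Z/60Z. Hence Gal(Q(zeta_1159)/Q) ≅ Z/18Z × Z/60Z.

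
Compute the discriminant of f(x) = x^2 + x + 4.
Δ = -15

For a quadratic a x^2 + b x + c the discriminant is Δ = b^2 - 4ac = (1)^2 - 4*(1)*(4) = 1 - (16) = -15.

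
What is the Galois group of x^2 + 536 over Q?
Gal(K/Q) = Z/2Z (cyclic of order 2)

x^2 + 536 is irreducible over Q since -536 is not a rational square. The splitting field Q(sqrt(-536)) has degree 2 over Q, and its unique nontrivial automorphism is sqrt(-536) ↦ -sqrt(-536). Hence Gal(Q(sqrt(-536))/Q) = Z/2Z.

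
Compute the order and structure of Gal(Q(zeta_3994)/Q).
|Gal(Q(zeta_3994)/Q)| = phi(3994) = 1996; group ≅ (Z/3994Z)^* ≅ Z/1996Z

The n-th cyclotomic polynomial Φ_3994(x) is the minimal polynomial of zeta_3994 over Q and has degree phi(3994) = 1996. So Q(zeta_3994) is a degree-1996 Galois extension with Galois group (Z/3994Z)^*. By CRT, (Z/3994Z)^* ≅ (Z/2Z)^* × (Z/1997Z)^*. Each prime-power unit group is (Z/2Z)^* ≅ trivial group (order 1); (Z/1997Z)^* ≅ Z/1996Z. Hence Gal(Q(zeta_3994)/Q) ≅ Z/1996Z.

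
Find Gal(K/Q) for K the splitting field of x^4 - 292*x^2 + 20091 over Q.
Gal(K/Q) = V_4 (Klein four-group, Z/2Z × Z/2Z)

f factors as (x^2 - 111)(x^2 - 181), so the splitting field is K = Q(sqrt(111), sqrt(181)). The elements 111, 181, 20091 are all non-squares in Q, so sqrt(111) and sqrt(181) generate independent quadratic extensions. Thus [K:Q] = 4 and Gal(K/Q) is generated by the two order-2 automorphisms sqrt(111) ↦ -sqrt(111) and sqrt(181) ↦ -sqrt(181), giving V_4.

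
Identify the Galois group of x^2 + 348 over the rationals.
Gal(K/Q) = Z/2Z (cyclic of order 2)

x^2 + 348 is irreducible over Q since -348 is not a rational square. The splitting field Q(sqrt(-348)) has degree 2 over Q, and its unique nontrivial automorphism is sqrt(-348) ↦ -sqrt(-348). Hence Gal(Q(sqrt(-348))/Q) = Z/2Z.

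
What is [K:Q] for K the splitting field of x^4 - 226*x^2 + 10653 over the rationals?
[K:Q] = 4

f factors as (x^2 - 67)(x^2 - 159); the splitting field is K = Q(sqrt(67), sqrt(159)). Since 67, 159, and 10653 are all non-squares in Q, the three subfields Q(sqrt(67)), Q(sqrt(159)), Q(sqrt(10653)) are distinct degree-2 extensions, so [K:Q] = 4 (Klein four Galois group).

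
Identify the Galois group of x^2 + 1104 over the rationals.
Gal(K/Q) = Z/2Z (cyclic of order 2)

x^2 + 1104 is irreducible over Q since -1104 is not a rational square. The splitting field Q(sqrt(-1104)) has degree 2 over Q, and its unique nontrivial automorphism is sqrt(-1104) ↦ -sqrt(-1104). Hence Gal(Q(sqrt(-1104))/Q) = Z/2Z.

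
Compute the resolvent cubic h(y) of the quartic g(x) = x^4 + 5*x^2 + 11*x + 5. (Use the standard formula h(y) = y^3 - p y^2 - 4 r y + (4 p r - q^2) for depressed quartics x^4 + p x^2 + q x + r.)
h(y) = y^3 - 5*y^2 - 20*y - 21

Identify coefficients: p = 5, q = 11, r = 5.
Plug into h(y) = y^3 - p y^2 - 4 r y + (4 p r - q^2):
  h(y) = y^3 - (5) y^2 - 4*(5) y + (4*(5)*(5) - (11)^2)
       = y^3 + (-5) y^2 + (-20) y + (-21).
Simplifying: h(y) = y^3 - 5*y^2 - 20*y - 21.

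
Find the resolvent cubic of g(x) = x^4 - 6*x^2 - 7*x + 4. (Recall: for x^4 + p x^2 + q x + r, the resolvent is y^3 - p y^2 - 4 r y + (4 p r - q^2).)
h(y) = y^3 + 6*y^2 - 16*y - 145

Identify coefficients: p = -6, q = -7, r = 4.
Plug into h(y) = y^3 - p y^2 - 4 r y + (4 p r - q^2):
  h(y) = y^3 - (-6) y^2 - 4*(4) y + (4*(-6)*(4) - (-7)^2)
       = y^3 + (6) y^2 + (-16) y + (-145).
Simplifying: h(y) = y^3 + 6*y^2 - 16*y - 145.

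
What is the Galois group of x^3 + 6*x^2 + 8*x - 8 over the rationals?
Gal(K/Q) = S_3 (symmetric group of order 6)

Compute the discriminant of x^3 + (6)*x^2 + (8)*x + (-8): Δ = -1472. Since Δ is not a rational square, the Galois group is not contained in A_3; it must be the full S_3 (irreducibility of the cubic rules out anything smaller).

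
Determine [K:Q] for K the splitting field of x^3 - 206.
[K:Q] = 6

x^3 - 206 has one real root r = 206^(1/3) and two complex roots r*zeta_3, r*zeta_3^2 where zeta_3 = e^(2*pi*i/3). The splitting field is Q(r, zeta_3). [Q(r):Q] = 3 and [Q(zeta_3):Q] = 2 with gcd = 1, so [Q(r, zeta_3):Q] = 3 * 2 = 6.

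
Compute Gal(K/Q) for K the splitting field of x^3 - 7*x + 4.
Gal(K/Q) = S_3 (symmetric group of order 6)

Compute the discriminant of x^3 + (0)*x^2 + (-7)*x + (4): Δ = 940. Since Δ is not a rational square, the Galois group is not contained in A_3; it must be the full S_3 (irreducibility of the cubic rules out anything smaller).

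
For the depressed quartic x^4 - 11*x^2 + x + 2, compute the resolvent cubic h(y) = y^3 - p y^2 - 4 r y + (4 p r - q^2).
h(y) = y^3 + 11*y^2 - 8*y - 89

Identify coefficients: p = -11, q = 1, r = 2.
Plug into h(y) = y^3 - p y^2 - 4 r y + (4 p r - q^2):
  h(y) = y^3 - (-11) y^2 - 4*(2) y + (4*(-11)*(2) - (1)^2)
       = y^3 + (11) y^2 + (-8) y + (-89).
Simplifying: h(y) = y^3 + 11*y^2 - 8*y - 89.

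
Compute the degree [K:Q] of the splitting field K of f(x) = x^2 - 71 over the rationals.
[K:Q] = 2

The polynomial x^2 - 71 is irreducible over Q since 71 is not a perfect square. Its splitting field is Q(sqrt(71)), which has degree 2 over Q.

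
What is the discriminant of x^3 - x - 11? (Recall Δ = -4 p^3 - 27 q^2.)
Δ = -3263

For a depressed cubic x^3 + p x + q the discriminant is Δ = -4 p^3 - 27 q^2 = -4*(-1)^3 - 27*(-11)^2 = 4 - 3267 = -3263.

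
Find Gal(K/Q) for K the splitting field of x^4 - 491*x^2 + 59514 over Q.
Gal(K/Q) = V_4 (Klein four-group, Z/2Z × Z/2Z)

f factors as (x^2 - 218)(x^2 - 273), so the splitting field is K = Q(sqrt(218), sqrt(273)). The elements 218, 273, 59514 are all non-squares in Q, so sqrt(218) and sqrt(273) generate independent quadratic extensions. Thus [K:Q] = 4 and Gal(K/Q) is generated by the two order-2 automorphisms sqrt(218) ↦ -sqrt(218) and sqrt(273) ↦ -sqrt(273), giving V_4.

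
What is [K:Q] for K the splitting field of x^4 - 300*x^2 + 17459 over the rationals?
[K:Q] = 4

f factors as (x^2 - 79)(x^2 - 221); the splitting field is K = Q(sqrt(79), sqrt(221)). Since 79, 221, and 17459 are all non-squares in Q, the three subfields Q(sqrt(79)), Q(sqrt(221)), Q(sqrt(17459)) are distinct degree-2 extensions, so [K:Q] = 4 (Klein four Galois group).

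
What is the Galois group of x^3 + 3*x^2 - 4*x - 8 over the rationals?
Gal(K/Q) = S_3 (symmetric group of order 6)

Compute the discriminant of x^3 + (3)*x^2 + (-4)*x + (-8): Δ = 1264. Since Δ is not a rational square, the Galois group is not contained in A_3; it must be the full S_3 (irreducibility of the cubic rules out anything smaller).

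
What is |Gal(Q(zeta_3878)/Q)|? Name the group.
|Gal(Q(zeta_3878)/Q)| = phi(3878) = 1656; group ≅ (Z/3878Z)^* ≅ Z/6Z × Z/276Z

The n-th cyclotomic polynomial Φ_3878(x) is the minimal polynomial of zeta_3878 over Q and has degree phi(3878) = 1656. So Q(zeta_3878) is a degree-1656 Galois extension with Galois group (Z/3878Z)^*. By CRT, (Z/3878Z)^* ≅ (Z/2Z)^* × (Z/7Z)^* × (Z/277Z)^*. Each prime-power unit group is (Z/2Z)^* ≅ trivial group (order 1); (Z/7Z)^* ≅ Z/6Z; (Z/277Z)^* ≅ Z/276Z. Hence Gal(Q(zeta_3878)/Q) ≅ Z/6Z × Z/276Z.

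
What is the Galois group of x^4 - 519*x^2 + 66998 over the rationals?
Gal(K/Q) = V_4 (Klein four-group, Z/2Z × Z/2Z)

f factors as (x^2 - 241)(x^2 - 278), so the splitting field is K = Q(sqrt(241), sqrt(278)). The elements 241, 278, 66998 are all non-squares in Q, so sqrt(241) and sqrt(278) generate independent quadratic extensions. Thus [K:Q] = 4 and Gal(K/Q) is generated by the two order-2 automorphisms sqrt(241) ↦ -sqrt(241) and sqrt(278) ↦ -sqrt(278), giving V_4.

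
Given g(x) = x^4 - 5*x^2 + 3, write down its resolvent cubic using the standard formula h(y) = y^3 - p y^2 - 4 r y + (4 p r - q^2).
h(y) = y^3 + 5*y^2 - 12*y - 60

Identify coefficients: p = -5, q = 0, r = 3.
Plug into h(y) = y^3 - p y^2 - 4 r y + (4 p r - q^2):
  h(y) = y^3 - (-5) y^2 - 4*(3) y + (4*(-5)*(3) - (0)^2)
       = y^3 + (5) y^2 + (-12) y + (-60).
Simplifying: h(y) = y^3 + 5*y^2 - 12*y - 60.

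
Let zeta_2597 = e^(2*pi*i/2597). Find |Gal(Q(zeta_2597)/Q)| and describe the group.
|Gal(Q(zeta_2597)/Q)| = phi(2597) = 2184; group ≅ (Z/2597Z)^* ≅ Z/42Z × Z/52Z

The n-th cyclotomic polynomial Φ_2597(x) is the minimal polynomial of zeta_2597 over Q and has degree phi(2597) = 2184. So Q(zeta_2597) is a degree-2184 Galois extension with Galois group (Z/2597Z)^*. By CRT, (Z/2597Z)^* ≅ (Z/49Z)^* × (Z/53Z)^*. Each prime-power unit group is (Z/49Z)^* ≅ Z/42Z; (Z/53Z)^* ≅ Z/52Z. Hence Gal(Q(zeta_2597)/Q) ≅ Z/42Z × Z/52Z.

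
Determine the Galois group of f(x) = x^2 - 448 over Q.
Gal(K/Q) = Z/2Z (cyclic of order 2)

x^2 - 448 is irreducible over Q since 448 is not a rational square. The splitting field Q(sqrt(448)) has degree 2 over Q, and its unique nontrivial automorphism is sqrt(448) ↦ -sqrt(448). Hence Gal(Q(sqrt(448))/Q) = Z/2Z.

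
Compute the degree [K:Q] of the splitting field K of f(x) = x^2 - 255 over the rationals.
[K:Q] = 2

The polynomial x^2 - 255 is irreducible over Q since 255 is not a perfect square. Its splitting field is Q(sqrt(255)), which has degree 2 over Q.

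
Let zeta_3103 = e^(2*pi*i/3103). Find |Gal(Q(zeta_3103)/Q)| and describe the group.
|Gal(Q(zeta_3103)/Q)| = phi(3103) = 2968; group ≅ (Z/3103Z)^* ≅ Z/28Z × Z/106Z

The n-th cyclotomic polynomial Φ_3103(x) is the minimal polynomial of zeta_3103 over Q and has degree phi(3103) = 2968. So Q(zeta_3103) is a degree-2968 Galois extension with Galois group (Z/3103Z)^*. By CRT, (Z/3103Z)^* ≅ (Z/29Z)^* × (Z/107Z)^*. Each prime-power unit group is (Z/29Z)^* ≅ Z/28Z; (Z/107Z)^* ≅ Z/106Z. Hence Gal(Q(zeta_3103)/Q) ≅ Z/28Z × Z/106Z.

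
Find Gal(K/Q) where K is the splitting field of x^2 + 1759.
Gal(K/Q) = Z/2Z (cyclic of order 2)

x^2 + 1759 is irreducible over Q since -1759 is not a rational square. The splitting field Q(sqrt(-1759)) has degree 2 over Q, and its unique nontrivial automorphism is sqrt(-1759) ↦ -sqrt(-1759). Hence Gal(Q(sqrt(-1759))/Q) = Z/2Z.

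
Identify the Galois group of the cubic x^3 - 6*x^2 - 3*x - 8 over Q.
Gal(K/Q) = S_3 (symmetric group of order 6)

Compute the discriminant of x^3 + (-6)*x^2 + (-3)*x + (-8): Δ = -10800. Since Δ is not a rational square, the Galois group is not contained in A_3; it must be the full S_3 (irreducibility of the cubic rules out anything smaller).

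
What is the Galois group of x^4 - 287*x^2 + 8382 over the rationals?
Gal(K/Q) = V_4 (Klein four-group, Z/2Z × Z/2Z)

f factors as (x^2 - 33)(x^2 - 254), so the splitting field is K = Q(sqrt(33), sqrt(254)). The elements 33, 254, 8382 are all non-squares in Q, so sqrt(33) and sqrt(254) generate independent quadratic extensions. Thus [K:Q] = 4 and Gal(K/Q) is generated by the two order-2 automorphisms sqrt(33) ↦ -sqrt(33) and sqrt(254) ↦ -sqrt(254), giving V_4.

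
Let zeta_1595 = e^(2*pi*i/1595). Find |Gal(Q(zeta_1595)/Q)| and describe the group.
|Gal(Q(zeta_1595)/Q)| = phi(1595) = 1120; group ≅ (Z/1595Z)^* ≅ Z/4Z × Z/10Z × Z/28Z

The n-th cyclotomic polynomial Φ_1595(x) is the minimal polynomial of zeta_1595 over Q and has degree phi(1595) = 1120. So Q(zeta_1595) is a degree-1120 Galois extension with Galois group (Z/1595Z)^*. By CRT, (Z/1595Z)^* ≅ (Z/5Z)^* × (Z/11Z)^* × (Z/29Z)^*. Each prime-power unit group is (Z/5Z)^* ≅ Z/4Z; (Z/11Z)^* ≅ Z/10Z; (Z/29Z)^* ≅ Z/28Z. Hence Gal(Q(zeta_1595)/Q) ≅ Z/4Z × Z/10Z × Z/28Z.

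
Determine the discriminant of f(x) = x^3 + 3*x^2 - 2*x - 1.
Δ = 257

For x^3 + a x^2 + b x + c the discriminant is Δ = 18 a b c - 4 a^3 c + a^2 b^2 - 4 b^3 - 27 c^2.
Plug a = 3, b = -2, c = -1:
  18*(3)*(-2)*(-1) - 4*(3)^3*(-1) + (3)^2*(-2)^2 - 4*(-2)^3 - 27*(-1)^2
  = 108 + (108) + 36 + (32) + (-27)
  = 257.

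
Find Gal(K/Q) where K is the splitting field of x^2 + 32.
Gal(K/Q) = Z/2Z (cyclic of order 2)

x^2 + 32 is irreducible over Q since -32 is not a rational square. The splitting field Q(sqrt(-32)) has degree 2 over Q, and its unique nontrivial automorphism is sqrt(-32) ↦ -sqrt(-32). Hence Gal(Q(sqrt(-32))/Q) = Z/2Z.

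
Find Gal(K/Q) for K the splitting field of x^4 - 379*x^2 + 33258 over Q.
Gal(K/Q) = V_4 (Klein four-group, Z/2Z × Z/2Z)

f factors as (x^2 - 241)(x^2 - 138), so the splitting field is K = Q(sqrt(241), sqrt(138)). The elements 241, 138, 33258 are all non-squares in Q, so sqrt(241) and sqrt(138) generate independent quadratic extensions. Thus [K:Q] = 4 and Gal(K/Q) is generated by the two order-2 automorphisms sqrt(241) ↦ -sqrt(241) and sqrt(138) ↦ -sqrt(138), giving V_4.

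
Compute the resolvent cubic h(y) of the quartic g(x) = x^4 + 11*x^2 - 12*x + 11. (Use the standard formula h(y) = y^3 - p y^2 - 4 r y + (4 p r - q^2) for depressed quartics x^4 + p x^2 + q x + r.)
h(y) = y^3 - 11*y^2 - 44*y + 340

Identify coefficients: p = 11, q = -12, r = 11.
Plug into h(y) = y^3 - p y^2 - 4 r y + (4 p r - q^2):
  h(y) = y^3 - (11) y^2 - 4*(11) y + (4*(11)*(11) - (-12)^2)
       = y^3 + (-11) y^2 + (-44) y + (340).
Simplifying: h(y) = y^3 - 11*y^2 - 44*y + 340.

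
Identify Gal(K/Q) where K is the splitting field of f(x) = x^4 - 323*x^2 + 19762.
Gal(K/Q) = V_4 (Klein four-group, Z/2Z × Z/2Z)

f factors as (x^2 - 82)(x^2 - 241), so the splitting field is K = Q(sqrt(82), sqrt(241)). The elements 82, 241, 19762 are all non-squares in Q, so sqrt(82) and sqrt(241) generate independent quadratic extensions. Thus [K:Q] = 4 and Gal(K/Q) is generated by the two order-2 automorphisms sqrt(82) ↦ -sqrt(82) and sqrt(241) ↦ -sqrt(241), giving V_4.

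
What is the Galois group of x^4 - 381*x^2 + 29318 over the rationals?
Gal(K/Q) = V_4 (Klein four-group, Z/2Z × Z/2Z)

f factors as (x^2 - 107)(x^2 - 274), so the splitting field is K = Q(sqrt(107), sqrt(274)). The elements 107, 274, 29318 are all non-squares in Q, so sqrt(107) and sqrt(274) generate independent quadratic extensions. Thus [K:Q] = 4 and Gal(K/Q) is generated by the two order-2 automorphisms sqrt(107) ↦ -sqrt(107) and sqrt(274) ↦ -sqrt(274), giving V_4.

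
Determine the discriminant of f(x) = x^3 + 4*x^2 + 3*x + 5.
Δ = -839

For x^3 + a x^2 + b x + c the discriminant is Δ = 18 a b c - 4 a^3 c + a^2 b^2 - 4 b^3 - 27 c^2.
Plug a = 4, b = 3, c = 5:
  18*(4)*(3)*(5) - 4*(4)^3*(5) + (4)^2*(3)^2 - 4*(3)^3 - 27*(5)^2
  = 1080 + (-1280) + 144 + (-108) + (-675)
  = -839.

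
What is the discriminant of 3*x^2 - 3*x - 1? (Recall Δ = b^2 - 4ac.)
Δ = 21

For a quadratic a x^2 + b x + c the discriminant is Δ = b^2 - 4ac = (-3)^2 - 4*(3)*(-1) = 9 - (-12) = 21.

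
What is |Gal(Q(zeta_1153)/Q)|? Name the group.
|Gal(Q(zeta_1153)/Q)| = phi(1153) = 1152; group ≅ (Z/1153Z)^* ≅ Z/1152Z

The n-th cyclotomic polynomial Φ_1153(x) is the minimal polynomial of zeta_1153 over Q and has degree phi(1153) = 1152. So Q(zeta_1153) is a degree-1152 Galois extension with Galois group (Z/1153Z)^*. (Z/1153Z)^* is cyclic since 1153 is an odd prime power (or 4). Hence Gal(Q(zeta_1153)/Q) ≅ Z/1152Z.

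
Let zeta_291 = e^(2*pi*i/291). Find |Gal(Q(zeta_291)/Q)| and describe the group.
|Gal(Q(zeta_291)/Q)| = phi(291) = 192; group ≅ (Z/291Z)^* ≅ Z/2Z × Z/96Z

The n-th cyclotomic polynomial Φ_291(x) is the minimal polynomial of zeta_291 over Q and has degree phi(291) = 192. So Q(zeta_291) is a degree-192 Galois extension with Galois group (Z/291Z)^*. By CRT, (Z/291Z)^* ≅ (Z/3Z)^* × (Z/97Z)^*. Each prime-power unit group is (Z/3Z)^* ≅ Z/2Z; (Z/97Z)^* ≅ Z/96Z. Hence Gal(Q(zeta_291)/Q) ≅ Z/2Z × Z/96Z.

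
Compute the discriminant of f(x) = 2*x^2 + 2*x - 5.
Δ = 44

For a quadratic a x^2 + b x + c the discriminant is Δ = b^2 - 4ac = (2)^2 - 4*(2)*(-5) = 4 - (-40) = 44.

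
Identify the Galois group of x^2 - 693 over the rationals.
Gal(K/Q) = Z/2Z (cyclic of order 2)

x^2 - 693 is irreducible over Q since 693 is not a rational square. The splitting field Q(sqrt(693)) has degree 2 over Q, and its unique nontrivial automorphism is sqrt(693) ↦ -sqrt(693). Hence Gal(Q(sqrt(693))/Q) = Z/2Z.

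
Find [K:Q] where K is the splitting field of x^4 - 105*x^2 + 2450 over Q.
[K:Q] = 4

f factors as (x^2 - 70)(x^2 - 35); the splitting field is K = Q(sqrt(70), sqrt(35)). Since 70, 35, and 2450 are all non-squares in Q, the three subfields Q(sqrt(70)), Q(sqrt(35)), Q(sqrt(2450)) are distinct degree-2 extensions, so [K:Q] = 4 (Klein four Galois group).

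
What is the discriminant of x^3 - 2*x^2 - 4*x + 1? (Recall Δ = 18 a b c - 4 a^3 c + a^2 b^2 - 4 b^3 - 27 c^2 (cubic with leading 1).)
Δ = 469

For x^3 + a x^2 + b x + c the discriminant is Δ = 18 a b c - 4 a^3 c + a^2 b^2 - 4 b^3 - 27 c^2.
Plug a = -2, b = -4, c = 1:
  18*(-2)*(-4)*(1) - 4*(-2)^3*(1) + (-2)^2*(-4)^2 - 4*(-4)^3 - 27*(1)^2
  = 144 + (32) + 64 + (256) + (-27)
  = 469.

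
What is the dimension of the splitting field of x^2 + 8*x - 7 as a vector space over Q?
[K:Q] = 2

The discriminant of x^2 + (8)*x + (-7) is b^2 - 4c = 64 - (-28) = 92. Since 92 is not a perfect square in Q, the polynomial is irreducible over Q. Its two roots generate a degree-2 extension, so [K:Q] = 2.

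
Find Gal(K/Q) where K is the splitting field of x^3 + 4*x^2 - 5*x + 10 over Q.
Gal(K/Q) = S_3 (symmetric group of order 6)

Compute the discriminant of x^3 + (4)*x^2 + (-5)*x + (10): Δ = -7960. Since Δ is not a rational square, the Galois group is not contained in A_3; it must be the full S_3 (irreducibility of the cubic rules out anything smaller).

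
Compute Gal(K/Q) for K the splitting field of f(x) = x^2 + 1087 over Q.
Gal(K/Q) = Z/2Z (cyclic of order 2)

x^2 + 1087 is irreducible over Q since -1087 is not a rational square. The splitting field Q(sqrt(-1087)) has degree 2 over Q, and its unique nontrivial automorphism is sqrt(-1087) ↦ -sqrt(-1087). Hence Gal(Q(sqrt(-1087))/Q) = Z/2Z.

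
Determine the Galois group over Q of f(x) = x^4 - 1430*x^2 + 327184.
Gal(K/Q) = Z/2Z (cyclic of order 2)

f factors as (x^2 - 1144)(x^2 - 286), so the splitting field is K = Q(sqrt(1144), sqrt(286)). The squarefree part of 1144 is 286 and the squarefree part of 286 is also 286, so sqrt(1144) and sqrt(286) are both rational multiples of sqrt(286). Hence Q(sqrt(1144)) = Q(sqrt(286)) = Q(sqrt(286)), and the splitting field collapses to a single degree-2 extension with Galois group Z/2Z.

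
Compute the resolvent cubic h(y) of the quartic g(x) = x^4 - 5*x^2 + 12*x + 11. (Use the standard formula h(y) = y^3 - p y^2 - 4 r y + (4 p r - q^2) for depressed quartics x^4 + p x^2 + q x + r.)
h(y) = y^3 + 5*y^2 - 44*y - 364

Identify coefficients: p = -5, q = 12, r = 11.
Plug into h(y) = y^3 - p y^2 - 4 r y + (4 p r - q^2):
  h(y) = y^3 - (-5) y^2 - 4*(11) y + (4*(-5)*(11) - (12)^2)
       = y^3 + (5) y^2 + (-44) y + (-364).
Simplifying: h(y) = y^3 + 5*y^2 - 44*y - 364.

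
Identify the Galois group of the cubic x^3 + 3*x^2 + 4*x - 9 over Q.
Gal(K/Q) = S_3 (symmetric group of order 6)

Compute the discriminant of x^3 + (3)*x^2 + (4)*x + (-9): Δ = -3271. Since Δ is not a rational square, the Galois group is not contained in A_3; it must be the full S_3 (irreducibility of the cubic rules out anything smaller).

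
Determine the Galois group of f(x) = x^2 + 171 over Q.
Gal(K/Q) = Z/2Z (cyclic of order 2)

x^2 + 171 is irreducible over Q since -171 is not a rational square. The splitting field Q(sqrt(-171)) has degree 2 over Q, and its unique nontrivial automorphism is sqrt(-171) ↦ -sqrt(-171). Hence Gal(Q(sqrt(-171))/Q) = Z/2Z.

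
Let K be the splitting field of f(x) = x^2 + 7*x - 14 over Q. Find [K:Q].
[K:Q] = 2

The discriminant of x^2 + (7)*x + (-14) is b^2 - 4c = 49 - (-56) = 105. Since 105 is not a perfect square in Q, the polynomial is irreducible over Q. Its two roots generate a degree-2 extension, so [K:Q] = 2.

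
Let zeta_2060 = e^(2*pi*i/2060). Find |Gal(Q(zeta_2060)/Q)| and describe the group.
|Gal(Q(zeta_2060)/Q)| = phi(2060) = 816; group ≅ (Z/2060Z)^* ≅ Z/2Z × Z/4Z × Z/102Z

The n-th cyclotomic polynomial Φ_2060(x) is the minimal polynomial of zeta_2060 over Q and has degree phi(2060) = 816. So Q(zeta_2060) is a degree-816 Galois extension with Galois group (Z/2060Z)^*. By CRT, (Z/2060Z)^* ≅ (Z/4Z)^* × (Z/5Z)^* × (Z/103Z)^*. Each prime-power unit group is (Z/4Z)^* ≅ Z/2Z; (Z/5Z)^* ≅ Z/4Z; (Z/103Z)^* ≅ Z/102Z. Hence Gal(Q(zeta_2060)/Q) ≅ Z/2Z × Z/4Z × Z/102Z.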